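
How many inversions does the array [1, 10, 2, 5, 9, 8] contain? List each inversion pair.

Finding inversions in [1, 10, 2, 5, 9, 8]:

(1, 2): arr[1]=10 > arr[2]=2
(1, 3): arr[1]=10 > arr[3]=5
(1, 4): arr[1]=10 > arr[4]=9
(1, 5): arr[1]=10 > arr[5]=8
(4, 5): arr[4]=9 > arr[5]=8

Total inversions: 5

The array has 5 inversion(s): (1,2), (1,3), (1,4), (1,5), (4,5). Each pair (i,j) satisfies i < j and arr[i] > arr[j].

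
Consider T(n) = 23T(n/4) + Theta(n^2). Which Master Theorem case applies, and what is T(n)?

Master Theorem for T(n) = 23T(n/4) + O(n^2):

a = 23, b = 4, c = 2
log_b(a) = log_4(23) = 2.2618

Case 1: c = 2 < log_4(23) = 2.2618
T(n) = O(n^(log_4 23))

For T(n) = 23T(n/4) + O(n^2): log_4(23) = 2.2618. This is Case 1 of the Master Theorem (c < log_b(a), work dominated by leaves), giving O(n^(log_4 23)).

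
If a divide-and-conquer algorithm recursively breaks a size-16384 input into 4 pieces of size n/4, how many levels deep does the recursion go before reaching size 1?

For divide and conquer with division factor 4:

Problem sizes at each level:
Level 0: 16384
Level 1: 4096
Level 2: 1024
Level 3: 256
Level 4: 64
Level 5: 16
Level 6: 4
Level 7: 1

The root is level 0 and the size-1 base case is level 7 (the tree spans levels 0 through 7, i.e. 8 levels counting the root), so the depth is the number of divisions: log_4(16384) = 7

The recursion tree depth is log_4(16384) = 7. At each level, the problem size is divided by 4, so it takes 7 divisions to reduce to a base case of size 1. The algorithm makes 4 recursive calls at each level.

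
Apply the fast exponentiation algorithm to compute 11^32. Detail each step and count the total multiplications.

Computing 11^32 by squaring (build up from 11^1; each line after the first costs one multiplication):

11^1 = 11
11^2 = (11^1)^2 = 11^2 = 121
11^4 = (11^2)^2 = 121^2 = 14641
11^8 = (11^4)^2 = 14641^2 = 214358881
11^16 = (11^8)^2 = 214358881^2 = 45949729863572161
11^32 = (11^16)^2 = 45949729863572161^2 = 2111377674535255285545615254209921

Result: 2111377674535255285545615254209921
Multiplications needed: 5 (5 lines after 11^1)

11^32 = 2111377674535255285545615254209921. Using exponentiation by squaring, this requires 5 multiplications. The key idea: if the exponent is even, square the half-power; if odd, multiply by the base once.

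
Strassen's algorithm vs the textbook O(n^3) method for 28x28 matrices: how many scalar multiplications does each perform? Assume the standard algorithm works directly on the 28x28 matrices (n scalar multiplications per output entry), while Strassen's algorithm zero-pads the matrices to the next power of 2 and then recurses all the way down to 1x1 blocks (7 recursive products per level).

Matrix multiplication for 28x28 matrices:

Strassen's algorithm requires power-of-2 dimensions. Pad 28x28 to 32x32 (next power of 2).

Standard algorithm: 28^3 = 21952 multiplications
Strassen's algorithm: 7^(log2(32)) = 7^5 = 16807 multiplications
Savings: 21952 - 16807 = 5145 multiplications

Standard: 21952 multiplications (28^3). Strassen: 16807 multiplications (7^5, after padding to 32x32). Strassen reduces 8 recursive multiplications to 7 at each level.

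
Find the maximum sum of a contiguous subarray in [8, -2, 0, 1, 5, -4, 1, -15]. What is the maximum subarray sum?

Using Kadane's algorithm on [8, -2, 0, 1, 5, -4, 1, -15]:

Scanning through the array:
Position 1 (value -2): max_ending_here = 6, max_so_far = 8
Position 2 (value 0): max_ending_here = 6, max_so_far = 8
Position 3 (value 1): max_ending_here = 7, max_so_far = 8
Position 4 (value 5): max_ending_here = 12, max_so_far = 12
Position 5 (value -4): max_ending_here = 8, max_so_far = 12
Position 6 (value 1): max_ending_here = 9, max_so_far = 12
Position 7 (value -15): max_ending_here = -6, max_so_far = 12

Maximum subarray: [8, -2, 0, 1, 5]
Maximum sum: 12

The maximum subarray is [8, -2, 0, 1, 5] with sum 12. This subarray runs from index 0 to index 4.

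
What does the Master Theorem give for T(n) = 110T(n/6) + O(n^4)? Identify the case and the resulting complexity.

Master Theorem for T(n) = 110T(n/6) + O(n^4):

a = 110, b = 6, c = 4
log_b(a) = log_6(110) = 2.6234

Case 3: c = 4 > log_6(110) = 2.6234
T(n) = O(n^4) = O(n^4)

For T(n) = 110T(n/6) + O(n^4): log_6(110) = 2.6234. This is Case 3 of the Master Theorem (c > log_b(a), work dominated by root), giving O(n^4).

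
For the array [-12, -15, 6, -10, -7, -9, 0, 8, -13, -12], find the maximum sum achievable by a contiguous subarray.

Using Kadane's algorithm on [-12, -15, 6, -10, -7, -9, 0, 8, -13, -12]:

Scanning through the array:
Position 1 (value -15): max_ending_here = -15, max_so_far = -12
Position 2 (value 6): max_ending_here = 6, max_so_far = 6
Position 3 (value -10): max_ending_here = -4, max_so_far = 6
Position 4 (value -7): max_ending_here = -7, max_so_far = 6
Position 5 (value -9): max_ending_here = -9, max_so_far = 6
Position 6 (value 0): max_ending_here = 0, max_so_far = 6
Position 7 (value 8): max_ending_here = 8, max_so_far = 8
Position 8 (value -13): max_ending_here = -5, max_so_far = 8
Position 9 (value -12): max_ending_here = -12, max_so_far = 8

Maximum subarray: [0, 8]
Maximum sum: 8

The maximum subarray is [0, 8] with sum 8. This subarray runs from index 6 to index 7.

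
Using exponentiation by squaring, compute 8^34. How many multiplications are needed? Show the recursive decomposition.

Computing 8^34 by squaring (build up from 8^1; each line after the first costs one multiplication):

8^1 = 8
8^2 = (8^1)^2 = 8^2 = 64
8^4 = (8^2)^2 = 64^2 = 4096
8^8 = (8^4)^2 = 4096^2 = 16777216
8^16 = (8^8)^2 = 16777216^2 = 281474976710656
8^17 = 8 * 8^16 = 8 * 281474976710656 = 2251799813685248
8^34 = (8^17)^2 = 2251799813685248^2 = 5070602400912917605986812821504

Result: 5070602400912917605986812821504
Multiplications needed: 6 (6 lines after 8^1)

8^34 = 5070602400912917605986812821504. Using exponentiation by squaring, this requires 6 multiplications. The key idea: if the exponent is even, square the half-power; if odd, multiply by the base once.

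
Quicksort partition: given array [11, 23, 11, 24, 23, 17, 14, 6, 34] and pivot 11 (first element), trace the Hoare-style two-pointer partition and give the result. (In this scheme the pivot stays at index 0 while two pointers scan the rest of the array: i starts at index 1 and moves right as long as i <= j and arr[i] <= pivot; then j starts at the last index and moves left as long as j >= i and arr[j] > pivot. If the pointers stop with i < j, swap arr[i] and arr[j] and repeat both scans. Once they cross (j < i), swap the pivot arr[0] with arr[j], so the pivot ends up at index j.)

Hoare-style two-pointer partition with pivot = 11:

Initial array: [11, 23, 11, 24, 23, 17, 14, 6, 34]

Pointers start at i = 1, j = 8.
i stops at index 1 (arr[1]=23 > 11), j stops at index 7 (arr[7]=6 <= 11): swap arr[1] and arr[7], array becomes [11, 6, 11, 24, 23, 17, 14, 23, 34]
i ends at 3, j ends at 2: the pointers have crossed (j < i), so scanning stops.

Swap pivot arr[0] with arr[2] to place pivot at position 2: [11, 6, 11, 24, 23, 17, 14, 23, 34]
Pivot position: 2

After partitioning with pivot 11, the array becomes [11, 6, 11, 24, 23, 17, 14, 23, 34]. The pivot is placed at index 2. All elements to the left of the pivot are <= 11, and all elements to the right are > 11.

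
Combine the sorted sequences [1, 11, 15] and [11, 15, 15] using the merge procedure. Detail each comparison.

Merging process:

Compare 1 vs 11: take 1 from left. Merged: [1]
Compare 11 vs 11: take 11 from left. Merged: [1, 11]
Compare 15 vs 11: take 11 from right. Merged: [1, 11, 11]
Compare 15 vs 15: take 15 from left. Merged: [1, 11, 11, 15]
Append remaining from right: [15, 15]. Merged: [1, 11, 11, 15, 15, 15]

Final merged array: [1, 11, 11, 15, 15, 15]
Total comparisons: 4

The merged array is [1, 11, 11, 15, 15, 15], requiring 4 comparisons. The merge step runs in O(n) time where n is the total number of elements.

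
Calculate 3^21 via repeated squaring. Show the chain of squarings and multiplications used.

Computing 3^21 by squaring (build up from 3^1; each line after the first costs one multiplication):

3^1 = 3
3^2 = (3^1)^2 = 3^2 = 9
3^4 = (3^2)^2 = 9^2 = 81
3^5 = 3 * 3^4 = 3 * 81 = 243
3^10 = (3^5)^2 = 243^2 = 59049
3^20 = (3^10)^2 = 59049^2 = 3486784401
3^21 = 3 * 3^20 = 3 * 3486784401 = 10460353203

Result: 10460353203
Multiplications needed: 6 (6 lines after 3^1)

3^21 = 10460353203. Using exponentiation by squaring, this requires 6 multiplications. The key idea: if the exponent is even, square the half-power; if odd, multiply by the base once.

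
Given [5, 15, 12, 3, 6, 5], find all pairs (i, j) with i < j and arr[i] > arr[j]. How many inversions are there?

Finding inversions in [5, 15, 12, 3, 6, 5]:

(0, 3): arr[0]=5 > arr[3]=3
(1, 2): arr[1]=15 > arr[2]=12
(1, 3): arr[1]=15 > arr[3]=3
(1, 4): arr[1]=15 > arr[4]=6
(1, 5): arr[1]=15 > arr[5]=5
(2, 3): arr[2]=12 > arr[3]=3
(2, 4): arr[2]=12 > arr[4]=6
(2, 5): arr[2]=12 > arr[5]=5
(4, 5): arr[4]=6 > arr[5]=5

Total inversions: 9

The array has 9 inversion(s): (0,3), (1,2), (1,3), (1,4), (1,5), (2,3), (2,4), (2,5), (4,5). Each pair (i,j) satisfies i < j and arr[i] > arr[j].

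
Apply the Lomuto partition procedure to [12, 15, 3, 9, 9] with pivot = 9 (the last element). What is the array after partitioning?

Lomuto partition with pivot = 9:

Initial array: [12, 15, 3, 9, 9]

arr[0]=12 > 9: no swap
arr[1]=15 > 9: no swap
arr[2]=3 <= 9: swap with position 0, array becomes [3, 15, 12, 9, 9]
arr[3]=9 <= 9: swap with position 1, array becomes [3, 9, 12, 15, 9]

Place pivot at position 2: [3, 9, 9, 15, 12]
Pivot position: 2

After partitioning with pivot 9, the array becomes [3, 9, 9, 15, 12]. The pivot is placed at index 2. All elements to the left of the pivot are <= 9, and all elements to the right are > 9.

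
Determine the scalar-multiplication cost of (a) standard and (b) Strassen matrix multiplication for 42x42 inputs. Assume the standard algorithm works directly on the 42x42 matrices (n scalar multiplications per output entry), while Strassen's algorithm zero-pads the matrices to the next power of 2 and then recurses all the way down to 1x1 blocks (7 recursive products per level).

Matrix multiplication for 42x42 matrices:

Strassen's algorithm requires power-of-2 dimensions. Pad 42x42 to 64x64 (next power of 2).

Standard algorithm: 42^3 = 74088 multiplications
Strassen's algorithm: 7^(log2(64)) = 7^6 = 117649 multiplications
Difference: 74088 - 117649 = -43561 (Strassen uses MORE here due to padding overhead — for small or just-over-power-of-2 n, padding can outweigh the per-level savings)

Standard: 74088 multiplications (42^3). Strassen: 117649 multiplications (7^6, after padding to 64x64). Strassen reduces 8 recursive multiplications to 7 at each level.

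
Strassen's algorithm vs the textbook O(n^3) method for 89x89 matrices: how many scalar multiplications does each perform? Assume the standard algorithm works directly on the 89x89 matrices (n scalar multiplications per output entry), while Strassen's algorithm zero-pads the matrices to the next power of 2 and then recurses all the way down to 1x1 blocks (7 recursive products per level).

Matrix multiplication for 89x89 matrices:

Strassen's algorithm requires power-of-2 dimensions. Pad 89x89 to 128x128 (next power of 2).

Standard algorithm: 89^3 = 704969 multiplications
Strassen's algorithm: 7^(log2(128)) = 7^7 = 823543 multiplications
Difference: 704969 - 823543 = -118574 (Strassen uses MORE here due to padding overhead — for small or just-over-power-of-2 n, padding can outweigh the per-level savings)

Standard: 704969 multiplications (89^3). Strassen: 823543 multiplications (7^7, after padding to 128x128). Strassen reduces 8 recursive multiplications to 7 at each level.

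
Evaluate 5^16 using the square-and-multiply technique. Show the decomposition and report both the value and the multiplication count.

Computing 5^16 by squaring (build up from 5^1; each line after the first costs one multiplication):

5^1 = 5
5^2 = (5^1)^2 = 5^2 = 25
5^4 = (5^2)^2 = 25^2 = 625
5^8 = (5^4)^2 = 625^2 = 390625
5^16 = (5^8)^2 = 390625^2 = 152587890625

Result: 152587890625
Multiplications needed: 4 (4 lines after 5^1)

5^16 = 152587890625. Using exponentiation by squaring, this requires 4 multiplications. The key idea: if the exponent is even, square the half-power; if odd, multiply by the base once.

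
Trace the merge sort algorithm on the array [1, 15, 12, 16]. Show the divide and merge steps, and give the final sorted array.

Merge sort trace:

Split: [1, 15, 12, 16] -> [1, 15] and [12, 16]
  Split: [1, 15] -> [1] and [15]
  Merge: [1] + [15] -> [1, 15]
  Split: [12, 16] -> [12] and [16]
  Merge: [12] + [16] -> [12, 16]
Merge: [1, 15] + [12, 16] -> [1, 12, 15, 16]

Final sorted array: [1, 12, 15, 16]

The merge sort proceeds by recursively splitting the array and merging sorted halves.
After all merges, the sorted array is [1, 12, 15, 16].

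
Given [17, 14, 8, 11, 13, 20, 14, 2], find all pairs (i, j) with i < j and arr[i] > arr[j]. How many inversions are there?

Finding inversions in [17, 14, 8, 11, 13, 20, 14, 2]:

(0, 1): arr[0]=17 > arr[1]=14
(0, 2): arr[0]=17 > arr[2]=8
(0, 3): arr[0]=17 > arr[3]=11
(0, 4): arr[0]=17 > arr[4]=13
(0, 6): arr[0]=17 > arr[6]=14
(0, 7): arr[0]=17 > arr[7]=2
(1, 2): arr[1]=14 > arr[2]=8
(1, 3): arr[1]=14 > arr[3]=11
(1, 4): arr[1]=14 > arr[4]=13
(1, 7): arr[1]=14 > arr[7]=2
(2, 7): arr[2]=8 > arr[7]=2
(3, 7): arr[3]=11 > arr[7]=2
(4, 7): arr[4]=13 > arr[7]=2
(5, 6): arr[5]=20 > arr[6]=14
(5, 7): arr[5]=20 > arr[7]=2
(6, 7): arr[6]=14 > arr[7]=2

Total inversions: 16

The array has 16 inversion(s): (0,1), (0,2), (0,3), (0,4), (0,6), (0,7), (1,2), (1,3), (1,4), (1,7), (2,7), (3,7), (4,7), (5,6), (5,7), (6,7). Each pair (i,j) satisfies i < j and arr[i] > arr[j].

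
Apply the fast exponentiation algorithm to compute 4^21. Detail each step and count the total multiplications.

Computing 4^21 by squaring (build up from 4^1; each line after the first costs one multiplication):

4^1 = 4
4^2 = (4^1)^2 = 4^2 = 16
4^4 = (4^2)^2 = 16^2 = 256
4^5 = 4 * 4^4 = 4 * 256 = 1024
4^10 = (4^5)^2 = 1024^2 = 1048576
4^20 = (4^10)^2 = 1048576^2 = 1099511627776
4^21 = 4 * 4^20 = 4 * 1099511627776 = 4398046511104

Result: 4398046511104
Multiplications needed: 6 (6 lines after 4^1)

4^21 = 4398046511104. Using exponentiation by squaring, this requires 6 multiplications. The key idea: if the exponent is even, square the half-power; if odd, multiply by the base once.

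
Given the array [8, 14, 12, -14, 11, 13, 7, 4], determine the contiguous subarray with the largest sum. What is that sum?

Using Kadane's algorithm on [8, 14, 12, -14, 11, 13, 7, 4]:

Scanning through the array:
Position 1 (value 14): max_ending_here = 22, max_so_far = 22
Position 2 (value 12): max_ending_here = 34, max_so_far = 34
Position 3 (value -14): max_ending_here = 20, max_so_far = 34
Position 4 (value 11): max_ending_here = 31, max_so_far = 34
Position 5 (value 13): max_ending_here = 44, max_so_far = 44
Position 6 (value 7): max_ending_here = 51, max_so_far = 51
Position 7 (value 4): max_ending_here = 55, max_so_far = 55

Maximum subarray: [8, 14, 12, -14, 11, 13, 7, 4]
Maximum sum: 55

The maximum subarray is [8, 14, 12, -14, 11, 13, 7, 4] with sum 55. This subarray runs from index 0 to index 7.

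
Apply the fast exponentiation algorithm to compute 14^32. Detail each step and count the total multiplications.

Computing 14^32 by squaring (build up from 14^1; each line after the first costs one multiplication):

14^1 = 14
14^2 = (14^1)^2 = 14^2 = 196
14^4 = (14^2)^2 = 196^2 = 38416
14^8 = (14^4)^2 = 38416^2 = 1475789056
14^16 = (14^8)^2 = 1475789056^2 = 2177953337809371136
14^32 = (14^16)^2 = 2177953337809371136^2 = 4743480741674980702700443299789930496

Result: 4743480741674980702700443299789930496
Multiplications needed: 5 (5 lines after 14^1)

14^32 = 4743480741674980702700443299789930496. Using exponentiation by squaring, this requires 5 multiplications. The key idea: if the exponent is even, square the half-power; if odd, multiply by the base once.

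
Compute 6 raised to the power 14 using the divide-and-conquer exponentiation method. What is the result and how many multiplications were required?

Computing 6^14 by squaring (build up from 6^1; each line after the first costs one multiplication):

6^1 = 6
6^2 = (6^1)^2 = 6^2 = 36
6^3 = 6 * 6^2 = 6 * 36 = 216
6^6 = (6^3)^2 = 216^2 = 46656
6^7 = 6 * 6^6 = 6 * 46656 = 279936
6^14 = (6^7)^2 = 279936^2 = 78364164096

Result: 78364164096
Multiplications needed: 5 (5 lines after 6^1)

6^14 = 78364164096. Using exponentiation by squaring, this requires 5 multiplications. The key idea: if the exponent is even, square the half-power; if odd, multiply by the base once.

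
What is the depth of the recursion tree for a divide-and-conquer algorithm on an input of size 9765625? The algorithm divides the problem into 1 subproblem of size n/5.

For divide and conquer with division factor 5:

Problem sizes at each level:
Level 0: 9765625
Level 1: 1953125
Level 2: 390625
Level 3: 78125
Level 4: 15625
Level 5: 3125
Level 6: 625
Level 7: 125
Level 8: 25
Level 9: 5
Level 10: 1

The root is level 0 and the size-1 base case is level 10 (the tree spans levels 0 through 10, i.e. 11 levels counting the root), so the depth is the number of divisions: log_5(9765625) = 10

The recursion tree depth is log_5(9765625) = 10. At each level, the problem size is divided by 5, so it takes 10 divisions to reduce to a base case of size 1. The algorithm makes 1 recursive call at each level.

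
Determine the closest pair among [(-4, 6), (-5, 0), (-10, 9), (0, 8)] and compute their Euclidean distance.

Computing all pairwise distances among 4 points:

d((-4, 6), (-5, 0)) = 6.0828
d((-4, 6), (-10, 9)) = 6.7082
d((-4, 6), (0, 8)) = 4.4721 <-- minimum
d((-5, 0), (-10, 9)) = 10.2956
d((-5, 0), (0, 8)) = 9.434
d((-10, 9), (0, 8)) = 10.0499

Closest pair: (-4, 6) and (0, 8) with distance 4.4721

The closest pair is (-4, 6) and (0, 8) with Euclidean distance 4.4721. For 4 points, brute-force pairwise comparison is shown above. For large n, the divide-and-conquer algorithm (sort by x, recurse on halves, check the dividing strip) achieves O(n log n).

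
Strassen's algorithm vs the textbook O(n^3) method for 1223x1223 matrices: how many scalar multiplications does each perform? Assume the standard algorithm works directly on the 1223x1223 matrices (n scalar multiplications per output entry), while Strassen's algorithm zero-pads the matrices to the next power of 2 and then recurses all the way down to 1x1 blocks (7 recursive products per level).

Matrix multiplication for 1223x1223 matrices:

Strassen's algorithm requires power-of-2 dimensions. Pad 1223x1223 to 2048x2048 (next power of 2).

Standard algorithm: 1223^3 = 1829276567 multiplications
Strassen's algorithm: 7^(log2(2048)) = 7^11 = 1977326743 multiplications
Difference: 1829276567 - 1977326743 = -148050176 (Strassen uses MORE here due to padding overhead — for small or just-over-power-of-2 n, padding can outweigh the per-level savings)

Standard: 1829276567 multiplications (1223^3). Strassen: 1977326743 multiplications (7^11, after padding to 2048x2048). Strassen reduces 8 recursive multiplications to 7 at each level.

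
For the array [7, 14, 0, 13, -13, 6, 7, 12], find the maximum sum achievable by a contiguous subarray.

Using Kadane's algorithm on [7, 14, 0, 13, -13, 6, 7, 12]:

Scanning through the array:
Position 1 (value 14): max_ending_here = 21, max_so_far = 21
Position 2 (value 0): max_ending_here = 21, max_so_far = 21
Position 3 (value 13): max_ending_here = 34, max_so_far = 34
Position 4 (value -13): max_ending_here = 21, max_so_far = 34
Position 5 (value 6): max_ending_here = 27, max_so_far = 34
Position 6 (value 7): max_ending_here = 34, max_so_far = 34
Position 7 (value 12): max_ending_here = 46, max_so_far = 46

Maximum subarray: [7, 14, 0, 13, -13, 6, 7, 12]
Maximum sum: 46

The maximum subarray is [7, 14, 0, 13, -13, 6, 7, 12] with sum 46. This subarray runs from index 0 to index 7.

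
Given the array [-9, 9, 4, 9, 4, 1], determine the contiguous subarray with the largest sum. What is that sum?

Using Kadane's algorithm on [-9, 9, 4, 9, 4, 1]:

Scanning through the array:
Position 1 (value 9): max_ending_here = 9, max_so_far = 9
Position 2 (value 4): max_ending_here = 13, max_so_far = 13
Position 3 (value 9): max_ending_here = 22, max_so_far = 22
Position 4 (value 4): max_ending_here = 26, max_so_far = 26
Position 5 (value 1): max_ending_here = 27, max_so_far = 27

Maximum subarray: [9, 4, 9, 4, 1]
Maximum sum: 27

The maximum subarray is [9, 4, 9, 4, 1] with sum 27. This subarray runs from index 1 to index 5.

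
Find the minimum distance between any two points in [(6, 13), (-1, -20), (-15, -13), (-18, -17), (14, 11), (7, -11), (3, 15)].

Computing all pairwise distances among 7 points:

d((6, 13), (-1, -20)) = 33.7343
d((6, 13), (-15, -13)) = 33.4215
d((6, 13), (-18, -17)) = 38.4187
d((6, 13), (14, 11)) = 8.2462
d((6, 13), (7, -11)) = 24.0208
d((6, 13), (3, 15)) = 3.6056 <-- minimum
d((-1, -20), (-15, -13)) = 15.6525
d((-1, -20), (-18, -17)) = 17.2627
d((-1, -20), (14, 11)) = 34.4384
d((-1, -20), (7, -11)) = 12.0416
d((-1, -20), (3, 15)) = 35.2278
d((-15, -13), (-18, -17)) = 5.0
d((-15, -13), (14, 11)) = 37.6431
d((-15, -13), (7, -11)) = 22.0907
d((-15, -13), (3, 15)) = 33.2866
d((-18, -17), (14, 11)) = 42.5206
d((-18, -17), (7, -11)) = 25.7099
d((-18, -17), (3, 15)) = 38.2753
d((14, 11), (7, -11)) = 23.0868
d((14, 11), (3, 15)) = 11.7047
d((7, -11), (3, 15)) = 26.3059

Closest pair: (6, 13) and (3, 15) with distance 3.6056

The closest pair is (6, 13) and (3, 15) with Euclidean distance 3.6056. For 7 points, brute-force pairwise comparison is shown above. For large n, the divide-and-conquer algorithm (sort by x, recurse on halves, check the dividing strip) achieves O(n log n).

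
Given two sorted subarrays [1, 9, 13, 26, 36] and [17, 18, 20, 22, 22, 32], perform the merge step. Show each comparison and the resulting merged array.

Merging process:

Compare 1 vs 17: take 1 from left. Merged: [1]
Compare 9 vs 17: take 9 from left. Merged: [1, 9]
Compare 13 vs 17: take 13 from left. Merged: [1, 9, 13]
Compare 26 vs 17: take 17 from right. Merged: [1, 9, 13, 17]
Compare 26 vs 18: take 18 from right. Merged: [1, 9, 13, 17, 18]
Compare 26 vs 20: take 20 from right. Merged: [1, 9, 13, 17, 18, 20]
Compare 26 vs 22: take 22 from right. Merged: [1, 9, 13, 17, 18, 20, 22]
Compare 26 vs 22: take 22 from right. Merged: [1, 9, 13, 17, 18, 20, 22, 22]
Compare 26 vs 32: take 26 from left. Merged: [1, 9, 13, 17, 18, 20, 22, 22, 26]
Compare 36 vs 32: take 32 from right. Merged: [1, 9, 13, 17, 18, 20, 22, 22, 26, 32]
Append remaining from left: [36]. Merged: [1, 9, 13, 17, 18, 20, 22, 22, 26, 32, 36]

Final merged array: [1, 9, 13, 17, 18, 20, 22, 22, 26, 32, 36]
Total comparisons: 10

The merged array is [1, 9, 13, 17, 18, 20, 22, 22, 26, 32, 36], requiring 10 comparisons. The merge step runs in O(n) time where n is the total number of elements.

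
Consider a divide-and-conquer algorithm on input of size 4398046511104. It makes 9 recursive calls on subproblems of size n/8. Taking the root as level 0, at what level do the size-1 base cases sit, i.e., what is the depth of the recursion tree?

For divide and conquer with division factor 8:

Problem sizes at each level:
Level 0: 4398046511104
Level 1: 549755813888
Level 2: 68719476736
Level 3: 8589934592
Level 4: 1073741824
Level 5: 134217728
Level 6: 16777216
Level 7: 2097152
Level 8: 262144
Level 9: 32768
Level 10: 4096
Level 11: 512
Level 12: 64
Level 13: 8
Level 14: 1

The root is level 0 and the size-1 base case is level 14 (the tree spans levels 0 through 14, i.e. 15 levels counting the root), so the depth is the number of divisions: log_8(4398046511104) = 14

The recursion tree depth is log_8(4398046511104) = 14. At each level, the problem size is divided by 8, so it takes 14 divisions to reduce to a base case of size 1. The algorithm makes 9 recursive calls at each level.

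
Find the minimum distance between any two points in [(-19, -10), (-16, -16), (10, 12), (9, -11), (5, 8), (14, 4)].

Computing all pairwise distances among 6 points:

d((-19, -10), (-16, -16)) = 6.7082
d((-19, -10), (10, 12)) = 36.4005
d((-19, -10), (9, -11)) = 28.0179
d((-19, -10), (5, 8)) = 30.0
d((-19, -10), (14, 4)) = 35.8469
d((-16, -16), (10, 12)) = 38.2099
d((-16, -16), (9, -11)) = 25.4951
d((-16, -16), (5, 8)) = 31.8904
d((-16, -16), (14, 4)) = 36.0555
d((10, 12), (9, -11)) = 23.0217
d((10, 12), (5, 8)) = 6.4031 <-- minimum
d((10, 12), (14, 4)) = 8.9443
d((9, -11), (5, 8)) = 19.4165
d((9, -11), (14, 4)) = 15.8114
d((5, 8), (14, 4)) = 9.8489

Closest pair: (10, 12) and (5, 8) with distance 6.4031

The closest pair is (10, 12) and (5, 8) with Euclidean distance 6.4031. For 6 points, brute-force pairwise comparison is shown above. For large n, the divide-and-conquer algorithm (sort by x, recurse on halves, check the dividing strip) achieves O(n log n).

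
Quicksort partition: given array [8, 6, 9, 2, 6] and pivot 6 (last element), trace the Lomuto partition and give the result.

Lomuto partition with pivot = 6:

Initial array: [8, 6, 9, 2, 6]

arr[0]=8 > 6: no swap
arr[1]=6 <= 6: swap with position 0, array becomes [6, 8, 9, 2, 6]
arr[2]=9 > 6: no swap
arr[3]=2 <= 6: swap with position 1, array becomes [6, 2, 9, 8, 6]

Place pivot at position 2: [6, 2, 6, 8, 9]
Pivot position: 2

After partitioning with pivot 6, the array becomes [6, 2, 6, 8, 9]. The pivot is placed at index 2. All elements to the left of the pivot are <= 6, and all elements to the right are > 6.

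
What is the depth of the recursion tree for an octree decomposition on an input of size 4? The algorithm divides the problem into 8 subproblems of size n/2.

For divide and conquer with division factor 2:

Problem sizes at each level:
Level 0: 4
Level 1: 2
Level 2: 1

The root is level 0 and the size-1 base case is level 2 (the tree spans levels 0 through 2, i.e. 3 levels counting the root), so the depth is the number of divisions: log_2(4) = 2

The recursion tree depth is log_2(4) = 2. At each level, the problem size is divided by 2, so it takes 2 divisions to reduce to a base case of size 1. The algorithm makes 8 recursive calls at each level.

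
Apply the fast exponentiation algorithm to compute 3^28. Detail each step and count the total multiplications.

Computing 3^28 by squaring (build up from 3^1; each line after the first costs one multiplication):

3^1 = 3
3^2 = (3^1)^2 = 3^2 = 9
3^3 = 3 * 3^2 = 3 * 9 = 27
3^6 = (3^3)^2 = 27^2 = 729
3^7 = 3 * 3^6 = 3 * 729 = 2187
3^14 = (3^7)^2 = 2187^2 = 4782969
3^28 = (3^14)^2 = 4782969^2 = 22876792454961

Result: 22876792454961
Multiplications needed: 6 (6 lines after 3^1)

3^28 = 22876792454961. Using exponentiation by squaring, this requires 6 multiplications. The key idea: if the exponent is even, square the half-power; if odd, multiply by the base once.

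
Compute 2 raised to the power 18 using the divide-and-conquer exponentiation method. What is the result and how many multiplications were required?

Computing 2^18 by squaring (build up from 2^1; each line after the first costs one multiplication):

2^1 = 2
2^2 = (2^1)^2 = 2^2 = 4
2^4 = (2^2)^2 = 4^2 = 16
2^8 = (2^4)^2 = 16^2 = 256
2^9 = 2 * 2^8 = 2 * 256 = 512
2^18 = (2^9)^2 = 512^2 = 262144

Result: 262144
Multiplications needed: 5 (5 lines after 2^1)

2^18 = 262144. Using exponentiation by squaring, this requires 5 multiplications. The key idea: if the exponent is even, square the half-power; if odd, multiply by the base once.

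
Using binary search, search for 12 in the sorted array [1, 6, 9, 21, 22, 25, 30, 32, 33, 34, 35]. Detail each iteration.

Binary search for 12 in [1, 6, 9, 21, 22, 25, 30, 32, 33, 34, 35]:

lo=0, hi=10, mid=5, arr[mid]=25 -> 25 > 12, search left half
lo=0, hi=4, mid=2, arr[mid]=9 -> 9 < 12, search right half
lo=3, hi=4, mid=3, arr[mid]=21 -> 21 > 12, search left half
lo=3 > hi=2, target 12 not found

Binary search determines that 12 is not in the array after 3 comparisons. The search space was exhausted without finding the target.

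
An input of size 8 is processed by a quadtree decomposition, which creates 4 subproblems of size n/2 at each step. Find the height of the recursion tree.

For divide and conquer with division factor 2:

Problem sizes at each level:
Level 0: 8
Level 1: 4
Level 2: 2
Level 3: 1

The root is level 0 and the size-1 base case is level 3 (the tree spans levels 0 through 3, i.e. 4 levels counting the root), so the depth is the number of divisions: log_2(8) = 3

The recursion tree depth is log_2(8) = 3. At each level, the problem size is divided by 2, so it takes 3 divisions to reduce to a base case of size 1. The algorithm makes 4 recursive calls at each level.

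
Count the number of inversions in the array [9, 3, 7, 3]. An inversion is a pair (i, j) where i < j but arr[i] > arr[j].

Finding inversions in [9, 3, 7, 3]:

(0, 1): arr[0]=9 > arr[1]=3
(0, 2): arr[0]=9 > arr[2]=7
(0, 3): arr[0]=9 > arr[3]=3
(2, 3): arr[2]=7 > arr[3]=3

Total inversions: 4

The array has 4 inversion(s): (0,1), (0,2), (0,3), (2,3). Each pair (i,j) satisfies i < j and arr[i] > arr[j].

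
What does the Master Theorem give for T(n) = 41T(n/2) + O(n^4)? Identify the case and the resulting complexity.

Master Theorem for T(n) = 41T(n/2) + O(n^4):

a = 41, b = 2, c = 4
log_b(a) = log_2(41) = 5.3576

Case 1: c = 4 < log_2(41) = 5.3576
T(n) = O(n^(log_2 41))

For T(n) = 41T(n/2) + O(n^4): log_2(41) = 5.3576. This is Case 1 of the Master Theorem (c < log_b(a), work dominated by leaves), giving O(n^(log_2 41)).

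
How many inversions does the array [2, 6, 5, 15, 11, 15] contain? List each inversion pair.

Finding inversions in [2, 6, 5, 15, 11, 15]:

(1, 2): arr[1]=6 > arr[2]=5
(3, 4): arr[3]=15 > arr[4]=11

Total inversions: 2

The array has 2 inversion(s): (1,2), (3,4). Each pair (i,j) satisfies i < j and arr[i] > arr[j].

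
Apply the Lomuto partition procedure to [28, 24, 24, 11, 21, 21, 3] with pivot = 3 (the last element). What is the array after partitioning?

Lomuto partition with pivot = 3:

Initial array: [28, 24, 24, 11, 21, 21, 3]

arr[0]=28 > 3: no swap
arr[1]=24 > 3: no swap
arr[2]=24 > 3: no swap
arr[3]=11 > 3: no swap
arr[4]=21 > 3: no swap
arr[5]=21 > 3: no swap

Place pivot at position 0: [3, 24, 24, 11, 21, 21, 28]
Pivot position: 0

After partitioning with pivot 3, the array becomes [3, 24, 24, 11, 21, 21, 28]. The pivot is placed at index 0. All elements to the left of the pivot are <= 3, and all elements to the right are > 3.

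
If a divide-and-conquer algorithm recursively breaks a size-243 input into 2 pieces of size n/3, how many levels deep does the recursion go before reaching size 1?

For divide and conquer with division factor 3:

Problem sizes at each level:
Level 0: 243
Level 1: 81
Level 2: 27
Level 3: 9
Level 4: 3
Level 5: 1

The root is level 0 and the size-1 base case is level 5 (the tree spans levels 0 through 5, i.e. 6 levels counting the root), so the depth is the number of divisions: log_3(243) = 5

The recursion tree depth is log_3(243) = 5. At each level, the problem size is divided by 3, so it takes 5 divisions to reduce to a base case of size 1. The algorithm makes 2 recursive calls at each level.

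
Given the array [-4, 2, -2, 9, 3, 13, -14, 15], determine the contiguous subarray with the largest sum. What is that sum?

Using Kadane's algorithm on [-4, 2, -2, 9, 3, 13, -14, 15]:

Scanning through the array:
Position 1 (value 2): max_ending_here = 2, max_so_far = 2
Position 2 (value -2): max_ending_here = 0, max_so_far = 2
Position 3 (value 9): max_ending_here = 9, max_so_far = 9
Position 4 (value 3): max_ending_here = 12, max_so_far = 12
Position 5 (value 13): max_ending_here = 25, max_so_far = 25
Position 6 (value -14): max_ending_here = 11, max_so_far = 25
Position 7 (value 15): max_ending_here = 26, max_so_far = 26

Maximum subarray: [2, -2, 9, 3, 13, -14, 15]
Maximum sum: 26

The maximum subarray is [2, -2, 9, 3, 13, -14, 15] with sum 26. This subarray runs from index 1 to index 7.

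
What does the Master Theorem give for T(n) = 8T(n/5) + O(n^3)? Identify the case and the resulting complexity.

Master Theorem for T(n) = 8T(n/5) + O(n^3):

a = 8, b = 5, c = 3
log_b(a) = log_5(8) = 1.2920

Case 3: c = 3 > log_5(8) = 1.2920
T(n) = O(n^3) = O(n^3)

For T(n) = 8T(n/5) + O(n^3): log_5(8) = 1.2920. This is Case 3 of the Master Theorem (c > log_b(a), work dominated by root), giving O(n^3).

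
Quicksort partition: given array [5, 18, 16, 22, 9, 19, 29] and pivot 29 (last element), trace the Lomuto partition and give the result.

Lomuto partition with pivot = 29:

Initial array: [5, 18, 16, 22, 9, 19, 29]

arr[0]=5 <= 29: swap with position 0, array becomes [5, 18, 16, 22, 9, 19, 29]
arr[1]=18 <= 29: swap with position 1, array becomes [5, 18, 16, 22, 9, 19, 29]
arr[2]=16 <= 29: swap with position 2, array becomes [5, 18, 16, 22, 9, 19, 29]
arr[3]=22 <= 29: swap with position 3, array becomes [5, 18, 16, 22, 9, 19, 29]
arr[4]=9 <= 29: swap with position 4, array becomes [5, 18, 16, 22, 9, 19, 29]
arr[5]=19 <= 29: swap with position 5, array becomes [5, 18, 16, 22, 9, 19, 29]

Place pivot at position 6: [5, 18, 16, 22, 9, 19, 29]
Pivot position: 6

After partitioning with pivot 29, the array becomes [5, 18, 16, 22, 9, 19, 29]. The pivot is placed at index 6. All elements to the left of the pivot are <= 29, and all elements to the right are > 29.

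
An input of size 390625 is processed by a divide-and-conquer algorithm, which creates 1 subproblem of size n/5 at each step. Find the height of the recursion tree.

For divide and conquer with division factor 5:

Problem sizes at each level:
Level 0: 390625
Level 1: 78125
Level 2: 15625
Level 3: 3125
Level 4: 625
Level 5: 125
Level 6: 25
Level 7: 5
Level 8: 1

The root is level 0 and the size-1 base case is level 8 (the tree spans levels 0 through 8, i.e. 9 levels counting the root), so the depth is the number of divisions: log_5(390625) = 8

The recursion tree depth is log_5(390625) = 8. At each level, the problem size is divided by 5, so it takes 8 divisions to reduce to a base case of size 1. The algorithm makes 1 recursive call at each level.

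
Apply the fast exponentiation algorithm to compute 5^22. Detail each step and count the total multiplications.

Computing 5^22 by squaring (build up from 5^1; each line after the first costs one multiplication):

5^1 = 5
5^2 = (5^1)^2 = 5^2 = 25
5^4 = (5^2)^2 = 25^2 = 625
5^5 = 5 * 5^4 = 5 * 625 = 3125
5^10 = (5^5)^2 = 3125^2 = 9765625
5^11 = 5 * 5^10 = 5 * 9765625 = 48828125
5^22 = (5^11)^2 = 48828125^2 = 2384185791015625

Result: 2384185791015625
Multiplications needed: 6 (6 lines after 5^1)

5^22 = 2384185791015625. Using exponentiation by squaring, this requires 6 multiplications. The key idea: if the exponent is even, square the half-power; if odd, multiply by the base once.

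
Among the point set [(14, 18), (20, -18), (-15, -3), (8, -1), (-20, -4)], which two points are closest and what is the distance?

Computing all pairwise distances among 5 points:

d((14, 18), (20, -18)) = 36.4966
d((14, 18), (-15, -3)) = 35.805
d((14, 18), (8, -1)) = 19.9249
d((14, 18), (-20, -4)) = 40.4969
d((20, -18), (-15, -3)) = 38.0789
d((20, -18), (8, -1)) = 20.8087
d((20, -18), (-20, -4)) = 42.3792
d((-15, -3), (8, -1)) = 23.0868
d((-15, -3), (-20, -4)) = 5.099 <-- minimum
d((8, -1), (-20, -4)) = 28.1603

Closest pair: (-15, -3) and (-20, -4) with distance 5.099

The closest pair is (-15, -3) and (-20, -4) with Euclidean distance 5.099. For 5 points, brute-force pairwise comparison is shown above. For large n, the divide-and-conquer algorithm (sort by x, recurse on halves, check the dividing strip) achieves O(n log n).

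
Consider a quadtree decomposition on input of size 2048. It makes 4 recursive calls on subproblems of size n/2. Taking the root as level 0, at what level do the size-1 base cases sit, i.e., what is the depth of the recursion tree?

For divide and conquer with division factor 2:

Problem sizes at each level:
Level 0: 2048
Level 1: 1024
Level 2: 512
Level 3: 256
Level 4: 128
Level 5: 64
Level 6: 32
Level 7: 16
Level 8: 8
Level 9: 4
Level 10: 2
Level 11: 1

The root is level 0 and the size-1 base case is level 11 (the tree spans levels 0 through 11, i.e. 12 levels counting the root), so the depth is the number of divisions: log_2(2048) = 11

The recursion tree depth is log_2(2048) = 11. At each level, the problem size is divided by 2, so it takes 11 divisions to reduce to a base case of size 1. The algorithm makes 4 recursive calls at each level.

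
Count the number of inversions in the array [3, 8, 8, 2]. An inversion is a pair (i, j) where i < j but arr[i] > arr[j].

Finding inversions in [3, 8, 8, 2]:

(0, 3): arr[0]=3 > arr[3]=2
(1, 3): arr[1]=8 > arr[3]=2
(2, 3): arr[2]=8 > arr[3]=2

Total inversions: 3

The array has 3 inversion(s): (0,3), (1,3), (2,3). Each pair (i,j) satisfies i < j and arr[i] > arr[j].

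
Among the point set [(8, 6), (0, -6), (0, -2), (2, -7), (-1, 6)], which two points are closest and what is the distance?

Computing all pairwise distances among 5 points:

d((8, 6), (0, -6)) = 14.4222
d((8, 6), (0, -2)) = 11.3137
d((8, 6), (2, -7)) = 14.3178
d((8, 6), (-1, 6)) = 9.0
d((0, -6), (0, -2)) = 4.0
d((0, -6), (2, -7)) = 2.2361 <-- minimum
d((0, -6), (-1, 6)) = 12.0416
d((0, -2), (2, -7)) = 5.3852
d((0, -2), (-1, 6)) = 8.0623
d((2, -7), (-1, 6)) = 13.3417

Closest pair: (0, -6) and (2, -7) with distance 2.2361

The closest pair is (0, -6) and (2, -7) with Euclidean distance 2.2361. For 5 points, brute-force pairwise comparison is shown above. For large n, the divide-and-conquer algorithm (sort by x, recurse on halves, check the dividing strip) achieves O(n log n).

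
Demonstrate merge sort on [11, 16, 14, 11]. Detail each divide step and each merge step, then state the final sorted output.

Merge sort trace:

Split: [11, 16, 14, 11] -> [11, 16] and [14, 11]
  Split: [11, 16] -> [11] and [16]
  Merge: [11] + [16] -> [11, 16]
  Split: [14, 11] -> [14] and [11]
  Merge: [14] + [11] -> [11, 14]
Merge: [11, 16] + [11, 14] -> [11, 11, 14, 16]

Final sorted array: [11, 11, 14, 16]

The merge sort proceeds by recursively splitting the array and merging sorted halves.
After all merges, the sorted array is [11, 11, 14, 16].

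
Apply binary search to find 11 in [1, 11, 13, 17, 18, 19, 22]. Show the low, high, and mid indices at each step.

Binary search for 11 in [1, 11, 13, 17, 18, 19, 22]:

lo=0, hi=6, mid=3, arr[mid]=17 -> 17 > 11, search left half
lo=0, hi=2, mid=1, arr[mid]=11 -> Found target at index 1!

Binary search finds 11 at index 1 after 2 comparisons. The search repeatedly halves the search space by comparing with the middle element.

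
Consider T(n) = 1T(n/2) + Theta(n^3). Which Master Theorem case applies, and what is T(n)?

Master Theorem for T(n) = 1T(n/2) + O(n^3):

a = 1, b = 2, c = 3
log_b(a) = log_2(1) = 0.0000

Case 3: c = 3 > log_2(1) = 0.0000
T(n) = O(n^3) = O(n^3)

For T(n) = 1T(n/2) + O(n^3): log_2(1) = 0.0000. This is Case 3 of the Master Theorem (c > log_b(a), work dominated by root), giving O(n^3).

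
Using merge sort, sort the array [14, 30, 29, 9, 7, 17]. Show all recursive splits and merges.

Merge sort trace:

Split: [14, 30, 29, 9, 7, 17] -> [14, 30, 29] and [9, 7, 17]
  Split: [14, 30, 29] -> [14] and [30, 29]
    Split: [30, 29] -> [30] and [29]
    Merge: [30] + [29] -> [29, 30]
  Merge: [14] + [29, 30] -> [14, 29, 30]
  Split: [9, 7, 17] -> [9] and [7, 17]
    Split: [7, 17] -> [7] and [17]
    Merge: [7] + [17] -> [7, 17]
  Merge: [9] + [7, 17] -> [7, 9, 17]
Merge: [14, 29, 30] + [7, 9, 17] -> [7, 9, 14, 17, 29, 30]

Final sorted array: [7, 9, 14, 17, 29, 30]

The merge sort proceeds by recursively splitting the array and merging sorted halves.
After all merges, the sorted array is [7, 9, 14, 17, 29, 30].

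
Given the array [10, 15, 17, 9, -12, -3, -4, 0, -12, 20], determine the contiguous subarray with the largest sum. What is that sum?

Using Kadane's algorithm on [10, 15, 17, 9, -12, -3, -4, 0, -12, 20]:

Scanning through the array:
Position 1 (value 15): max_ending_here = 25, max_so_far = 25
Position 2 (value 17): max_ending_here = 42, max_so_far = 42
Position 3 (value 9): max_ending_here = 51, max_so_far = 51
Position 4 (value -12): max_ending_here = 39, max_so_far = 51
Position 5 (value -3): max_ending_here = 36, max_so_far = 51
Position 6 (value -4): max_ending_here = 32, max_so_far = 51
Position 7 (value 0): max_ending_here = 32, max_so_far = 51
Position 8 (value -12): max_ending_here = 20, max_so_far = 51
Position 9 (value 20): max_ending_here = 40, max_so_far = 51

Maximum subarray: [10, 15, 17, 9]
Maximum sum: 51

The maximum subarray is [10, 15, 17, 9] with sum 51. This subarray runs from index 0 to index 3.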